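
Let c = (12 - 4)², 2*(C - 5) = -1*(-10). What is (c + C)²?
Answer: 5476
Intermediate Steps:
C = 10 (C = 5 + (-1*(-10))/2 = 5 + (½)*10 = 5 + 5 = 10)
c = 64 (c = 8² = 64)
(c + C)² = (64 + 10)² = 74² = 5476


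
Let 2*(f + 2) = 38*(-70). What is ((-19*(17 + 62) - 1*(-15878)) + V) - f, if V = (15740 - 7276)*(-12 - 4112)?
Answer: -34889827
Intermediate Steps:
V = -34905536 (V = 8464*(-4124) = -34905536)
f = -1332 (f = -2 + (38*(-70))/2 = -2 + (1/2)*(-2660) = -2 - 1330 = -1332)
((-19*(17 + 62) - 1*(-15878)) + V) - f = ((-19*(17 + 62) - 1*(-15878)) - 34905536) - 1*(-1332) = ((-19*79 + 15878) - 34905536) + 1332 = ((-1501 + 15878) - 34905536) + 1332 = (14377 - 34905536) + 1332 = -34891159 + 1332 = -34889827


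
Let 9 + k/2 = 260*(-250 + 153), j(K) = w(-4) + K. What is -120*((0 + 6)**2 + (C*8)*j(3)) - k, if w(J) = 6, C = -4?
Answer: 80698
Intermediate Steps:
j(K) = 6 + K
k = -50458 (k = -18 + 2*(260*(-250 + 153)) = -18 + 2*(260*(-97)) = -18 + 2*(-25220) = -18 - 50440 = -50458)
-120*((0 + 6)**2 + (C*8)*j(3)) - k = -120*((0 + 6)**2 + (-4*8)*(6 + 3)) - 1*(-50458) = -120*(6**2 - 32*9) + 50458 = -120*(36 - 288) + 50458 = -120*(-252) + 50458 = 30240 + 50458 = 80698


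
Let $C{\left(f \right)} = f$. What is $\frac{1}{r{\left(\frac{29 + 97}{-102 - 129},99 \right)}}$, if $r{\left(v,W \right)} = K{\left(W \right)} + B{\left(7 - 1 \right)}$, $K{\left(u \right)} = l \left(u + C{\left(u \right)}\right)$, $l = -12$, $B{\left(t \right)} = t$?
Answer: $- \frac{1}{2370} \approx -0.00042194$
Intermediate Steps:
$K{\left(u \right)} = - 24 u$ ($K{\left(u \right)} = - 12 \left(u + u\right) = - 12 \cdot 2 u = - 24 u$)
$r{\left(v,W \right)} = 6 - 24 W$ ($r{\left(v,W \right)} = - 24 W + \left(7 - 1\right) = - 24 W + 6 = 6 - 24 W$)
$\frac{1}{r{\left(\frac{29 + 97}{-102 - 129},99 \right)}} = \frac{1}{6 - 2376} = \frac{1}{-2370} = - \frac{1}{2370}$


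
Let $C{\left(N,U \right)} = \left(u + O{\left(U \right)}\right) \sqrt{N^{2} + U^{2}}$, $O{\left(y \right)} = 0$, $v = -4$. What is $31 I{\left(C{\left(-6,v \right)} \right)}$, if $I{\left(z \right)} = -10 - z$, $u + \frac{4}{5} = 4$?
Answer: $-310 - \frac{992 \sqrt{13}}{5} \approx -1025.3$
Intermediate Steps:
$u = \frac{16}{5}$ ($u = - \frac{4}{5} + 4 = \frac{16}{5} \approx 3.2$)
$C{\left(N,U \right)} = \frac{16 \sqrt{N^{2} + U^{2}}}{5}$ ($C{\left(N,U \right)} = \left(\frac{16}{5} + 0\right) \sqrt{N^{2} + U^{2}} = \frac{16 \sqrt{N^{2} + U^{2}}}{5}$)
$31 I{\left(C{\left(-6,v \right)} \right)} = 31 \left(-10 - \frac{16 \sqrt{\left(-6\right)^{2} + \left(-4\right)^{2}}}{5}\right) = 31 \left(-10 - \frac{16 \sqrt{36 + 16}}{5}\right) = 31 \left(-10 - \frac{16 \sqrt{52}}{5}\right) = 31 \left(-10 - \frac{16 \cdot 2 \sqrt{13}}{5}\right) = 31 \left(-10 - \frac{32 \sqrt{13}}{5}\right) = -310 - \frac{992 \sqrt{13}}{5}$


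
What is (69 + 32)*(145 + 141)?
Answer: 28886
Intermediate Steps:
(69 + 32)*(145 + 141) = 101*286 = 28886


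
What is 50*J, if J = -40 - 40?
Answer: -4000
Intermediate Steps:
J = -80
50*J = 50*(-80) = -4000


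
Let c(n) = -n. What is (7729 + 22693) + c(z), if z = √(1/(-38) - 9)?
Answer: 30422 - 7*I*√266/38 ≈ 30422.0 - 3.0044*I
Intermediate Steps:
z = 7*I*√266/38 (z = √(-1/38 - 9) = √(-343/38) = 7*I*√266/38 ≈ 3.0044*I)
(7729 + 22693) + c(z) = (7729 + 22693) - 7*I*√266/38 = 30422 - 7*I*√266/38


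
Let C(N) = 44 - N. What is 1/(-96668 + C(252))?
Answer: -1/96876 ≈ -1.0322e-5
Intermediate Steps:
1/(-96668 + C(252)) = 1/(-96668 + (44 - 1*252)) = 1/(-96668 + (44 - 252)) = 1/(-96668 - 208) = 1/(-96876) = -1/96876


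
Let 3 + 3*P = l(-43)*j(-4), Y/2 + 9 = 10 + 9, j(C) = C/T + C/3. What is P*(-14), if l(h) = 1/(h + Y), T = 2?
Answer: 2758/207 ≈ 13.324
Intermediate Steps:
j(C) = 5*C/6 (j(C) = C/2 + C/3 = 5*C/6)
Y = 20 (Y = -18 + 2*(10 + 9) = -18 + 2*19 = -18 + 38 = 20)
l(h) = 1/(20 + h) (l(h) = 1/(h + 20) = 1/(20 + h))
P = -197/207 (P = -1 + (((5/6)*(-4))/(20 - 43))/3 = -1 + (-10/3/(-23))/3 = -1 + (-1/23*(-10/3))/3 = -1 + (1/3)*(10/69) = -1 + 10/207 = -197/207 ≈ -0.95169)
P*(-14) = -197/207*(-14) = 2758/207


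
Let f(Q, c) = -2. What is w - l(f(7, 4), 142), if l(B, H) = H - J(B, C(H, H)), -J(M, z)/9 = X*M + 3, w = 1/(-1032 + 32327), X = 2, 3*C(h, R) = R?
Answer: -4162234/31295 ≈ -133.00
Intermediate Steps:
C(h, R) = R/3
w = 1/31295 ≈ 3.1954e-5
J(M, z) = -27 - 18*M (J(M, z) = -9*(2*M + 3) = -9*(3 + 2*M) = -27 - 18*M)
l(B, H) = 27 + H + 18*B (l(B, H) = H - (-27 - 18*B) = H + (27 + 18*B) = 27 + H + 18*B)
w - l(f(7, 4), 142) = 1/31295 - (27 + 142 + 18*(-2)) = 1/31295 - (27 + 142 - 36) = 1/31295 - 1*133 = 1/31295 - 133 = -4162234/31295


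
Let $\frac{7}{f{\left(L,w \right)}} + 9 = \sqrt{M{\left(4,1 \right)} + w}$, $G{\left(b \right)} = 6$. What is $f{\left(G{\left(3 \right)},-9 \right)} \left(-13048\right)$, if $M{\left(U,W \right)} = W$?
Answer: $\frac{822024}{89} + \frac{182672 i \sqrt{2}}{89} \approx 9236.2 + 2902.7 i$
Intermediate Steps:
$f{\left(L,w \right)} = \frac{7}{-9 + \sqrt{1 + w}}$
$f{\left(G{\left(3 \right)},-9 \right)} \left(-13048\right) = \frac{7}{-9 + \sqrt{1 - 9}} \left(-13048\right) = \frac{7}{-9 + \sqrt{-8}} \left(-13048\right) = \frac{7}{-9 + 2 i \sqrt{2}} \left(-13048\right) = - \frac{91336}{-9 + 2 i \sqrt{2}}$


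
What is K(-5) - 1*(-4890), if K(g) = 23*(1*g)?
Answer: 4775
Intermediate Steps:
K(g) = 23*g
K(-5) - 1*(-4890) = 23*(-5) - 1*(-4890) = -115 + 4890 = 4775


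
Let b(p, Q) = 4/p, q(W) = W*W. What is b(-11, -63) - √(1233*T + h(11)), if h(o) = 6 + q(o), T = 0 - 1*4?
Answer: -4/11 - 31*I*√5 ≈ -0.36364 - 69.318*I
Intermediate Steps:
q(W) = W²
T = -4 (T = 0 - 4 = -4)
h(o) = 6 + o²
b(-11, -63) - √(1233*T + h(11)) = 4/(-11) - √(1233*(-4) + (6 + 11²)) = 4*(-1/11) - √(-4932 + (6 + 121)) = -4/11 - √(-4932 + 127) = -4/11 - √(-4805) = -4/11 - 31*I*√5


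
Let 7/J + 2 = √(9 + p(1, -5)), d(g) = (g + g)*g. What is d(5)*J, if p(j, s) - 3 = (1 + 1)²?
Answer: 175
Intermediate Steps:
p(j, s) = 7 (p(j, s) = 3 + (1 + 1)² = 3 + 2² = 3 + 4 = 7)
d(g) = 2*g² (d(g) = (2*g)*g = 2*g²)
J = 7/2 (J = 7/(-2 + √(9 + 7)) = 7/(-2 + √16) = 7/(-2 + 4) = 7/2 ≈ 3.5000)
d(5)*J = (2*5²)*(7/2) = (2*25)*(7/2) = 50*(7/2) = 175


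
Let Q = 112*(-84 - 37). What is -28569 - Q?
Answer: -15017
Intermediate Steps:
Q = -13552 (Q = 112*(-121) = -13552)
-28569 - Q = -28569 - 1*(-13552) = -28569 + 13552 = -15017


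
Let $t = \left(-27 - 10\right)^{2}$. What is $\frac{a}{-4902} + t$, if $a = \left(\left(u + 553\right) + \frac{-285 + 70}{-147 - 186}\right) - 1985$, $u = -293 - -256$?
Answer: $\frac{1117599008}{816183} \approx 1369.3$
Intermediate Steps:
$t = 1369$ ($t = \left(-37\right)^{2} = 1369$)
$u = -37$ ($u = -293 + 256 = -37$)
$a = - \frac{488962}{333}$ ($a = \left(\left(-37 + 553\right) + \frac{-285 + 70}{-147 - 186}\right) - 1985 = \left(516 - \frac{215}{-333}\right) - 1985 = \left(516 - - \frac{215}{333}\right) - 1985 = \left(516 + \frac{215}{333}\right) - 1985 = \frac{172043}{333} - 1985 = - \frac{488962}{333} \approx -1468.4$)
$\frac{a}{-4902} + t = - \frac{488962}{333 \left(-4902\right)} + 1369 = \left(- \frac{488962}{333}\right) \left(- \frac{1}{4902}\right) + 1369 = \frac{244481}{816183} + 1369 = \frac{1117599008}{816183}$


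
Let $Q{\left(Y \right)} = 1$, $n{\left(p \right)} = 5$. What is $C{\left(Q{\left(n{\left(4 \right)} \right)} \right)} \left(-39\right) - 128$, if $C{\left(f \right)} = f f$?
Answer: $-167$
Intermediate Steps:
$C{\left(f \right)} = f^{2}$
$C{\left(Q{\left(n{\left(4 \right)} \right)} \right)} \left(-39\right) - 128 = 1^{2} \left(-39\right) - 128 = 1 \left(-39\right) - 128 = -39 - 128 = -167$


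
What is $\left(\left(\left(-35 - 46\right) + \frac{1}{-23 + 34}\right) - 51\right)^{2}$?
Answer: $\frac{2105401}{121} \approx 17400.0$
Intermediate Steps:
$\left(\left(\left(-35 - 46\right) + \frac{1}{-23 + 34}\right) - 51\right)^{2} = \left(\left(-81 + \frac{1}{11}\right) - 51\right)^{2} = \left(- \frac{890}{11} - 51\right)^{2} = \left(- \frac{1451}{11}\right)^{2} = \frac{2105401}{121}$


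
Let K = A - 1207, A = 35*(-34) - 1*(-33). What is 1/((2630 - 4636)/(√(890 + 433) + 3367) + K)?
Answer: -13401779713/31689792720314 - 21063*√3/31689792720314 ≈ -0.00042291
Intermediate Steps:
A = -1157 (A = -1190 + 33 = -1157)
K = -2364 (K = -1157 - 1207 = -2364)
1/((2630 - 4636)/(√(890 + 433) + 3367) + K) = 1/((2630 - 4636)/(√(890 + 433) + 3367) - 2364) = 1/(-2006/(√1323 + 3367) - 2364) = 1/(-2006/(21*√3 + 3367) - 2364) = 1/(-2006/(3367 + 21*√3) - 2364) = 1/(-2364 - 2006/(3367 + 21*√3))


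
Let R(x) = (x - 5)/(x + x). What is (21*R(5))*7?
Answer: 0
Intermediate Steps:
R(x) = (-5 + x)/(2*x) (R(x) = (-5 + x)/((2*x)) = (-5 + x)*(1/(2*x)) = (-5 + x)/(2*x))
(21*R(5))*7 = (21*((½)*(-5 + 5)/5))*7 = (21*((½)*(⅕)*0))*7 = (21*0)*7 = 0*7 = 0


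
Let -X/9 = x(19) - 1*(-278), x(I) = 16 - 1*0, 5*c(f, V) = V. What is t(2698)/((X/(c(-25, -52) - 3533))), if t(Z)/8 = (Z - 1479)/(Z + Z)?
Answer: 3085289/1274805 ≈ 2.4202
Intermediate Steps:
c(f, V) = V/5
x(I) = 16 (x(I) = 16 + 0 = 16)
X = -2646 (X = -9*(16 - 1*(-278)) = -9*(16 + 278) = -9*294 = -2646)
t(Z) = 4*(-1479 + Z)/Z (t(Z) = 8*((Z - 1479)/(Z + Z)) = 8*((-1479 + Z)/((2*Z))) = 8*((-1479 + Z)*(1/(2*Z))) = 8*((-1479 + Z)/(2*Z)) = 4*(-1479 + Z)/Z)
t(2698)/((X/(c(-25, -52) - 3533))) = (4 - 5916/2698)/((-2646/((⅕)*(-52) - 3533))) = (4 - 5916*1/2698)/((-2646/(-52/5 - 3533))) = (4 - 2958/1349)/((-2646/(-17717/5))) = 2438/(1349*((-5/17717*(-2646)))) = 2438/(1349*(1890/2531)) = (2438/1349)*(2531/1890) = 3085289/1274805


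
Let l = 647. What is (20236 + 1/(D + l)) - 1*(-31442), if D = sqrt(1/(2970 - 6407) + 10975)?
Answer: 72402847036741/1401038059 - sqrt(129647331338)/1401038059 ≈ 51678.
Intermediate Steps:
D = sqrt(129647331338)/3437 (D = sqrt(1/(-3437) + 10975) = sqrt(-1/3437 + 10975) = sqrt(37721074/3437) = sqrt(129647331338)/3437 ≈ 104.76)
(20236 + 1/(D + l)) - 1*(-31442) = (20236 + 1/(sqrt(129647331338)/3437 + 647)) - 1*(-31442) = (20236 + 1/(647 + sqrt(129647331338)/3437)) + 31442 = 51678 + 1/(647 + sqrt(129647331338)/3437)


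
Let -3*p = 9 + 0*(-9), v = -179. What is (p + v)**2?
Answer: 33124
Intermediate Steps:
p = -3 (p = -(9 + 0*(-9))/3 = -(9 + 0)/3 = -1/3*9 = -3)
(p + v)**2 = (-3 - 179)**2 = (-182)**2 = 33124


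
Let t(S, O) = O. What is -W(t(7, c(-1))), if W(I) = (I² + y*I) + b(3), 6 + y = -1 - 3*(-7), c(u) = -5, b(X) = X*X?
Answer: 36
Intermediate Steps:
b(X) = X²
y = 14 (y = -6 + (-1 - 3*(-7)) = -6 + (-1 + 21) = -6 + 20 = 14)
W(I) = 9 + I² + 14*I (W(I) = (I² + 14*I) + 3² = (I² + 14*I) + 9 = 9 + I² + 14*I)
-W(t(7, c(-1))) = -(9 + (-5)² + 14*(-5)) = -(9 + 25 - 70) = -1*(-36) = 36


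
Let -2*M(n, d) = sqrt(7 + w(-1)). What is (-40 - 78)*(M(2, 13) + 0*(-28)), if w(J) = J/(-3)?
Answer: 59*sqrt(66)/3 ≈ 159.77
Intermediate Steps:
w(J) = -J/3 (w(J) = J*(-1/3) = -J/3)
M(n, d) = -sqrt(66)/6 (M(n, d) = -sqrt(7 - 1/3*(-1))/2 = -sqrt(7 + 1/3)/2 = -sqrt(66)/6)
(-40 - 78)*(M(2, 13) + 0*(-28)) = (-40 - 78)*(-sqrt(66)/6 + 0*(-28)) = -118*(-sqrt(66)/6 + 0) = -(-59)*sqrt(66)/3 = 59*sqrt(66)/3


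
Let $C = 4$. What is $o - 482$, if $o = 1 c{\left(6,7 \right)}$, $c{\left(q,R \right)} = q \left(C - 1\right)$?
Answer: $-464$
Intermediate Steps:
$c{\left(q,R \right)} = 3 q$ ($c{\left(q,R \right)} = q \left(4 - 1\right) = q 3 = 3 q$)
$o = 18$ ($o = 1 \cdot 3 \cdot 6 = 1 \cdot 18 = 18$)
$o - 482 = 18 - 482 = -464$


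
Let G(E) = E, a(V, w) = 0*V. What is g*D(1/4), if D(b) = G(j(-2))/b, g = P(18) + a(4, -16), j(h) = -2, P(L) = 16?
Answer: -128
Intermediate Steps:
a(V, w) = 0
g = 16 (g = 16 + 0 = 16)
D(b) = -2/b
g*D(1/4) = 16*(-2/(1/4)) = 16*(-2/¼) = 16*(-2*4) = 16*(-8) = -128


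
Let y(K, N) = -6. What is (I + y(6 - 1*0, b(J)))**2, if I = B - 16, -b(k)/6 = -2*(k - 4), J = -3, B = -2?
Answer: 576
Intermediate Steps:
b(k) = -48 + 12*k (b(k) = -(-12)*(k - 4) = -(-12)*(-4 + k) = -6*(8 - 2*k) = -48 + 12*k)
I = -18 (I = -2 - 16 = -18)
(I + y(6 - 1*0, b(J)))**2 = (-18 - 6)**2 = (-24)**2 = 576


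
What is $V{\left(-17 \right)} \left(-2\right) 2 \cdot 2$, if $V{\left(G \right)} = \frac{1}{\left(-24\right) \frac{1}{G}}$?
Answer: $- \frac{17}{3} \approx -5.6667$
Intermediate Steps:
$V{\left(G \right)} = - \frac{G}{24}$
$V{\left(-17 \right)} \left(-2\right) 2 \cdot 2 = \left(- \frac{1}{24}\right) \left(-17\right) \left(-2\right) 2 \cdot 2 = \frac{17 \left(\left(-4\right) 2\right)}{24} = \frac{17}{24} \left(-8\right) = - \frac{17}{3}$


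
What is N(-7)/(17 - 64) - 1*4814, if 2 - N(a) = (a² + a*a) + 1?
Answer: -226161/47 ≈ -4811.9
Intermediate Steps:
N(a) = 1 - 2*a² (N(a) = 2 - ((a² + a*a) + 1) = 2 - ((a² + a²) + 1) = 2 - (2*a² + 1) = 2 - (1 + 2*a²) = 2 + (-1 - 2*a²) = 1 - 2*a²)
N(-7)/(17 - 64) - 1*4814 = (1 - 2*(-7)²)/(17 - 64) - 1*4814 = (1 - 2*49)/(-47) - 4814 = -(1 - 98)/47 - 4814 = -1/47*(-97) - 4814 = 97/47 - 4814 = -226161/47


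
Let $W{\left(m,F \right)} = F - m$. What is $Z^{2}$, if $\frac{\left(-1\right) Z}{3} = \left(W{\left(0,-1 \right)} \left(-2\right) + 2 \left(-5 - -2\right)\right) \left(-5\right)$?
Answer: $3600$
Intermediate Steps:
$Z = -60$ ($Z = - 3 \left(\left(-1 - 0\right) \left(-2\right) + 2 \left(-5 - -2\right)\right) \left(-5\right) = - 3 \left(\left(-1 + 0\right) \left(-2\right) + 2 \left(-5 + 2\right)\right) \left(-5\right) = - 3 \left(\left(-1\right) \left(-2\right) + 2 \left(-3\right)\right) \left(-5\right) = - 3 \left(2 - 6\right) \left(-5\right) = - 3 \left(\left(-4\right) \left(-5\right)\right) = \left(-3\right) 20 = -60$)
$Z^{2} = \left(-60\right)^{2} = 3600$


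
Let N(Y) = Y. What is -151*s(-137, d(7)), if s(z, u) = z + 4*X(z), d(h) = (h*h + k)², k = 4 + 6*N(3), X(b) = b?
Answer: 103435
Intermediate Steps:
k = 22 (k = 4 + 6*3 = 4 + 18 = 22)
d(h) = (22 + h²)² (d(h) = (h*h + 22)² = (h² + 22)² = (22 + h²)²)
s(z, u) = 5*z (s(z, u) = z + 4*z = 5*z)
-151*s(-137, d(7)) = -755*(-137) = -151*(-685) = 103435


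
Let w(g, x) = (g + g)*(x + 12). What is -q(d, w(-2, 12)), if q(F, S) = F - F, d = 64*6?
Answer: 0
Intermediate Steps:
d = 384
w(g, x) = 2*g*(12 + x) (w(g, x) = (2*g)*(12 + x) = 2*g*(12 + x))
q(F, S) = 0
-q(d, w(-2, 12)) = -1*0 = 0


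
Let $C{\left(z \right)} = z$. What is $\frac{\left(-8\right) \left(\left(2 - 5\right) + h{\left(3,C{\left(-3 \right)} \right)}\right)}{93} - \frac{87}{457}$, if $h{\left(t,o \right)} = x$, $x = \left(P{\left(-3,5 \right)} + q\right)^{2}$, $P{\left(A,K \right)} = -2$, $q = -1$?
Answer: $- \frac{10009}{14167} \approx -0.7065$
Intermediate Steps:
$x = 9$ ($x = \left(-2 - 1\right)^{2} = \left(-3\right)^{2} = 9$)
$h{\left(t,o \right)} = 9$
$\frac{\left(-8\right) \left(\left(2 - 5\right) + h{\left(3,C{\left(-3 \right)} \right)}\right)}{93} - \frac{87}{457} = \frac{\left(-8\right) \left(\left(2 - 5\right) + 9\right)}{93} - \frac{87}{457} = - 8 \left(\left(2 - 5\right) + 9\right) \frac{1}{93} - \frac{87}{457} = - 8 \left(-3 + 9\right) \frac{1}{93} - \frac{87}{457} = \left(-8\right) 6 \cdot \frac{1}{93} - \frac{87}{457} = \left(-48\right) \frac{1}{93} - \frac{87}{457} = - \frac{16}{31} - \frac{87}{457} = - \frac{10009}{14167}$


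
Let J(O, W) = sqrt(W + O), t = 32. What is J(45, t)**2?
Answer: 77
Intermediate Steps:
J(O, W) = sqrt(O + W)
J(45, t)**2 = (sqrt(45 + 32))**2 = (sqrt(77))**2 = 77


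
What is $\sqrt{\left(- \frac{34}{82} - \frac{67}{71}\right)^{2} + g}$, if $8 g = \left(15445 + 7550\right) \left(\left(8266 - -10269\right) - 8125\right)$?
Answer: $\frac{3 \sqrt{112692775695271}}{5822} \approx 5470.1$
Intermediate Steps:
$g = \frac{119688975}{4}$ ($g = \frac{\left(15445 + 7550\right) \left(\left(8266 - -10269\right) - 8125\right)}{8} = \frac{22995 \left(\left(8266 + 10269\right) - 8125\right)}{8} = \frac{22995 \left(18535 - 8125\right)}{8} = \frac{22995 \cdot 10410}{8} = \frac{1}{8} \cdot 239377950 = \frac{119688975}{4} \approx 2.9922 \cdot 10^{7}$)
$\sqrt{\left(- \frac{34}{82} - \frac{67}{71}\right)^{2} + g} = \sqrt{\left(- \frac{34}{82} - \frac{67}{71}\right)^{2} + \frac{119688975}{4}} = \sqrt{\left(\left(-34\right) \frac{1}{82} - \frac{67}{71}\right)^{2} + \frac{119688975}{4}} = \sqrt{\left(- \frac{17}{41} - \frac{67}{71}\right)^{2} + \frac{119688975}{4}} = \sqrt{\left(- \frac{3954}{2911}\right)^{2} + \frac{119688975}{4}} = \sqrt{\frac{15634116}{8473921} + \frac{119688975}{4}} = \sqrt{\frac{1014234981257439}{33895684}} = \frac{3 \sqrt{112692775695271}}{5822}$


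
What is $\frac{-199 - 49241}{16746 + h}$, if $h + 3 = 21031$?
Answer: $- \frac{24720}{18887} \approx -1.3088$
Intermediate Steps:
$h = 21028$ ($h = -3 + 21031 = 21028$)
$\frac{-199 - 49241}{16746 + h} = \frac{-199 - 49241}{16746 + 21028} = - \frac{49440}{37774} = \left(-49440\right) \frac{1}{37774} = - \frac{24720}{18887}$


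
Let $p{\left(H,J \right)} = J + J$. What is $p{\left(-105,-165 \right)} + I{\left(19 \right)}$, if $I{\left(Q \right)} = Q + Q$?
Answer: $-292$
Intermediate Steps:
$I{\left(Q \right)} = 2 Q$
$p{\left(H,J \right)} = 2 J$
$p{\left(-105,-165 \right)} + I{\left(19 \right)} = 2 \left(-165\right) + 2 \cdot 19 = -330 + 38 = -292$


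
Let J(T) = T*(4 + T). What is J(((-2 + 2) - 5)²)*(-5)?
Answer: -3625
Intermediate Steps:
J(((-2 + 2) - 5)²)*(-5) = (((-2 + 2) - 5)²*(4 + ((-2 + 2) - 5)²))*(-5) = ((0 - 5)²*(4 + (0 - 5)²))*(-5) = ((-5)²*(4 + (-5)²))*(-5) = (25*(4 + 25))*(-5) = (25*29)*(-5) = 725*(-5) = -3625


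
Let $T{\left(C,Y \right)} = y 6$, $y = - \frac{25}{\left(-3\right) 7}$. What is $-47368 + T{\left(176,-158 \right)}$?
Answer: $- \frac{331526}{7} \approx -47361.0$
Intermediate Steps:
$y = \frac{25}{21}$ ($y = - \frac{25}{-21} = \left(-25\right) \left(- \frac{1}{21}\right) = \frac{25}{21} \approx 1.1905$)
$T{\left(C,Y \right)} = \frac{50}{7}$ ($T{\left(C,Y \right)} = \frac{25}{21} \cdot 6 = \frac{50}{7}$)
$-47368 + T{\left(176,-158 \right)} = -47368 + \frac{50}{7} = - \frac{331526}{7}$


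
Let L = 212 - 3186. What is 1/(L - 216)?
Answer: -1/3190 ≈ -0.00031348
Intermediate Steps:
L = -2974
1/(L - 216) = 1/(-2974 - 216) = 1/(-3190) = -1/3190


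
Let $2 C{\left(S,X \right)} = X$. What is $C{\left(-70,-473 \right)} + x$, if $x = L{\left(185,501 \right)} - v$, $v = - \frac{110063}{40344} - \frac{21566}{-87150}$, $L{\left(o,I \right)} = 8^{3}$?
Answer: $\frac{162895718591}{585996600} \approx 277.98$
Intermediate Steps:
$L{\left(o,I \right)} = 512$
$v = - \frac{1453655291}{585996600}$ ($v = \left(-110063\right) \frac{1}{40344} - - \frac{10783}{43575} = - \frac{110063}{40344} + \frac{10783}{43575} = - \frac{1453655291}{585996600} \approx -2.4807$)
$C{\left(S,X \right)} = \frac{X}{2}$
$x = \frac{301483914491}{585996600}$ ($x = 512 - - \frac{1453655291}{585996600} = 512 + \frac{1453655291}{585996600} = \frac{301483914491}{585996600} \approx 514.48$)
$C{\left(-70,-473 \right)} + x = \frac{1}{2} \left(-473\right) + \frac{301483914491}{585996600} = - \frac{473}{2} + \frac{301483914491}{585996600} = \frac{162895718591}{585996600}$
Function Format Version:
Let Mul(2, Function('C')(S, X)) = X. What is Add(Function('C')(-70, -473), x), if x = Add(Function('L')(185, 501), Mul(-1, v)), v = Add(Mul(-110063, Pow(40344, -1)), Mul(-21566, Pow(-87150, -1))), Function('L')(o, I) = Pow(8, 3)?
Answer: Rational(162895718591, 585996600) ≈ 277.98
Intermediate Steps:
Function('L')(o, I) = 512
v = Rational(-1453655291, 585996600) (v = Add(Mul(-110063, Rational(1, 40344)), Mul(-21566, Rational(-1, 87150))) = Add(Rational(-110063, 40344), Rational(10783, 43575)) = Rational(-1453655291, 585996600) ≈ -2.4807)
Function('C')(S, X) = Mul(Rational(1, 2), X)
x = Rational(301483914491, 585996600) (x = Add(512, Mul(-1, Rational(-1453655291, 585996600))) = Add(512, Rational(1453655291, 585996600)) = Rational(301483914491, 585996600) ≈ 514.48)
Add(Function('C')(-70, -473), x) = Add(Mul(Rational(1, 2), -473), Rational(301483914491, 585996600)) = Add(Rational(-473, 2), Rational(301483914491, 585996600)) = Rational(162895718591, 585996600)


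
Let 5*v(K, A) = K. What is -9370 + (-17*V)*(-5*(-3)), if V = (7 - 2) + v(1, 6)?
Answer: -10696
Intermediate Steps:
v(K, A) = K/5
V = 26/5 (V = (7 - 2) + (⅕)*1 = 5 + ⅕ = 26/5 ≈ 5.2000)
-9370 + (-17*V)*(-5*(-3)) = -9370 + (-17*26/5)*(-5*(-3)) = -9370 - 442/5*15 = -9370 - 1326 = -10696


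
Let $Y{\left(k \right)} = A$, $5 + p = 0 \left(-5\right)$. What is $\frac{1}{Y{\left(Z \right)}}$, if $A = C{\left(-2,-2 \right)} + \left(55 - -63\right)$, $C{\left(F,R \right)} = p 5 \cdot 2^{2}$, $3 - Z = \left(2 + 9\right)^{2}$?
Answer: $\frac{1}{18} \approx 0.055556$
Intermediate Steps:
$p = -5$ ($p = -5 + 0 \left(-5\right) = -5 + 0 = -5$)
$Z = -118$ ($Z = 3 - \left(2 + 9\right)^{2} = 3 - 11^{2} = 3 - 121 = -118$)
$C{\left(F,R \right)} = -100$ ($C{\left(F,R \right)} = \left(-5\right) 5 \cdot 2^{2} = \left(-25\right) 4 = -100$)
$A = 18$ ($A = -100 + \left(55 - -63\right) = -100 + \left(55 + 63\right) = -100 + 118 = 18$)
$Y{\left(k \right)} = 18$
$\frac{1}{Y{\left(Z \right)}} = \frac{1}{18}$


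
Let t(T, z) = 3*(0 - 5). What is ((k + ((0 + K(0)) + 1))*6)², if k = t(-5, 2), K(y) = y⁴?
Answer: 7056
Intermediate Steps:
t(T, z) = -15 (t(T, z) = 3*(-5) = -15)
k = -15
((k + ((0 + K(0)) + 1))*6)² = ((-15 + ((0 + 0⁴) + 1))*6)² = ((-15 + ((0 + 0) + 1))*6)² = ((-15 + (0 + 1))*6)² = ((-15 + 1)*6)² = (-14*6)² = (-84)² = 7056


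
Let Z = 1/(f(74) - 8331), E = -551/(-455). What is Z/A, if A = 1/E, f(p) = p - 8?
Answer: -1/6825 ≈ -0.00014652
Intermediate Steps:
f(p) = -8 + p
E = 551/455 (E = -551*(-1/455) = 551/455 ≈ 1.2110)
Z = -1/8265 (Z = 1/((-8 + 74) - 8331) = 1/(66 - 8331) = 1/(-8265) = -1/8265 ≈ -0.00012099)
A = 455/551 (A = 1/(551/455) = 455/551 ≈ 0.82577)
Z/A = -1/(8265*455/551) = -1/8265*551/455 = -1/6825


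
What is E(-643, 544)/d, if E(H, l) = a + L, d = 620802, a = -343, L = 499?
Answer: 2/7959 ≈ 0.00025129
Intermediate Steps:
E(H, l) = 156 (E(H, l) = -343 + 499 = 156)
E(-643, 544)/d = 156/620802 = 156*(1/620802) = 2/7959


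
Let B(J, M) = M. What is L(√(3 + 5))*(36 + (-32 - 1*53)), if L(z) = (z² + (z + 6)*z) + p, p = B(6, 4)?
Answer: -980 - 588*√2 ≈ -1811.6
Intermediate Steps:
p = 4
L(z) = 4 + z² + z*(6 + z) (L(z) = (z² + (z + 6)*z) + 4 = (z² + (6 + z)*z) + 4 = (z² + z*(6 + z)) + 4 = 4 + z² + z*(6 + z))
L(√(3 + 5))*(36 + (-32 - 1*53)) = (4 + 2*(√(3 + 5))² + 6*√(3 + 5))*(36 + (-32 - 1*53)) = (4 + 2*(√8)² + 6*√8)*(36 + (-32 - 53)) = (4 + 2*(2*√2)² + 6*(2*√2))*(36 - 85) = (4 + 2*8 + 12*√2)*(-49) = (4 + 16 + 12*√2)*(-49) = (20 + 12*√2)*(-49) = -980 - 588*√2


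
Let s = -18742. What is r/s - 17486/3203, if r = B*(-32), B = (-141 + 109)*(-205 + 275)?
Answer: -278656826/30015313 ≈ -9.2838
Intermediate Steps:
B = -2240 (B = -32*70 = -2240)
r = 71680 (r = -2240*(-32) = 71680)
r/s - 17486/3203 = 71680/(-18742) - 17486/3203 = 71680*(-1/18742) - 17486*1/3203 = -35840/9371 - 17486/3203 = -278656826/30015313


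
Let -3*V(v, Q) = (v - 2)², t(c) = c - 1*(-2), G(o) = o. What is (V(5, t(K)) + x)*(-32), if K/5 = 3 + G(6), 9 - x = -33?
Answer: -1248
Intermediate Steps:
x = 42 (x = 9 - 1*(-33) = 9 + 33 = 42)
K = 45 (K = 5*(3 + 6) = 5*9 = 45)
t(c) = 2 + c (t(c) = c + 2 = 2 + c)
V(v, Q) = -(-2 + v)²/3 (V(v, Q) = -(v - 2)²/3 = -(-2 + v)²/3)
(V(5, t(K)) + x)*(-32) = (-(-2 + 5)²/3 + 42)*(-32) = (-⅓*3² + 42)*(-32) = (-⅓*9 + 42)*(-32) = (-3 + 42)*(-32) = 39*(-32) = -1248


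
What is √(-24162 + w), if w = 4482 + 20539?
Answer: √859 ≈ 29.309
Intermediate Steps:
w = 25021
√(-24162 + w) = √(-24162 + 25021) = √859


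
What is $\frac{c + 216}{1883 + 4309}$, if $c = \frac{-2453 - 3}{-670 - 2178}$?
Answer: $\frac{77203}{2204352} \approx 0.035023$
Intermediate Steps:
$c = \frac{307}{356}$ ($c = - \frac{2456}{-2848} = \left(-2456\right) \left(- \frac{1}{2848}\right) = \frac{307}{356} \approx 0.86236$)
$\frac{c + 216}{1883 + 4309} = \frac{\frac{307}{356} + 216}{1883 + 4309} = \frac{77203}{356 \cdot 6192} = \frac{77203}{356} \cdot \frac{1}{6192} = \frac{77203}{2204352}$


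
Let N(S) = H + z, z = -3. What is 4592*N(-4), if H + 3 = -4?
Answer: -45920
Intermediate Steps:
H = -7 (H = -3 - 4 = -7)
N(S) = -10 (N(S) = -7 - 3 = -10)
4592*N(-4) = 4592*(-10) = -45920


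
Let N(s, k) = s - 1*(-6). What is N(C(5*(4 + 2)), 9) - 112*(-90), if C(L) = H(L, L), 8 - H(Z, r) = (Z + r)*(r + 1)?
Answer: 8234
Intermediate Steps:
H(Z, r) = 8 - (1 + r)*(Z + r) (H(Z, r) = 8 - (Z + r)*(r + 1) = 8 - (Z + r)*(1 + r) = 8 - (1 + r)*(Z + r))
C(L) = 8 - 2*L - 2*L**2 (C(L) = 8 - L - L - L**2 - L*L = 8 - L - L - L**2 - L**2 = 8 - 2*L - 2*L**2)
N(s, k) = 6 + s (N(s, k) = s + 6 = 6 + s)
N(C(5*(4 + 2)), 9) - 112*(-90) = (6 + (8 - 10*(4 + 2) - 2*25*(4 + 2)**2)) - 112*(-90) = (6 + (8 - 10*6 - 2*(5*6)**2)) + 10080 = (6 + (8 - 2*30 - 2*30**2)) + 10080 = (6 + (8 - 60 - 2*900)) + 10080 = (6 + (8 - 60 - 1800)) + 10080 = (6 - 1852) + 10080 = -1846 + 10080 = 8234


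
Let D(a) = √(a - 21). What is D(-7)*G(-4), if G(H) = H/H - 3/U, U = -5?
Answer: 16*I*√7/5 ≈ 8.4664*I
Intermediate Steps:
D(a) = √(-21 + a)
G(H) = 8/5 (G(H) = H/H - 3/(-5) = 1 - 3*(-⅕) = 1 + ⅗ = 8/5)
D(-7)*G(-4) = √(-21 - 7)*(8/5) = √(-28)*(8/5) = (2*I*√7)*(8/5) = 16*I*√7/5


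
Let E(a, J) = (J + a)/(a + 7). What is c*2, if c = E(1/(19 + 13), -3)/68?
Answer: -19/1530 ≈ -0.012418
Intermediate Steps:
E(a, J) = (J + a)/(7 + a)
c = -19/3060 (c = ((-3 + 1/(19 + 13))/(7 + 1/(19 + 13)))/68 = ((-3 + 1/32)/(7 + 1/32))*(1/68) = (-95/32/(225/32))*(1/68) = ((32/225)*(-95/32))*(1/68) = -19/45*1/68 = -19/3060 ≈ -0.0062091)
c*2 = -19/3060*2 = -19/1530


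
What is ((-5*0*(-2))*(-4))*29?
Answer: 0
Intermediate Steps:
((-5*0*(-2))*(-4))*29 = ((0*(-2))*(-4))*29 = (0*(-4))*29 = 0*29 = 0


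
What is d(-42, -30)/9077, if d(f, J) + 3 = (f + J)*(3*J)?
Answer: 6477/9077 ≈ 0.71356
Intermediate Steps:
d(f, J) = -3 + 3*J*(J + f) (d(f, J) = -3 + (f + J)*(3*J) = -3 + (J + f)*(3*J) = -3 + 3*J*(J + f))
d(-42, -30)/9077 = (-3 + 3*(-30)**2 + 3*(-30)*(-42))/9077 = (-3 + 3*900 + 3780)*(1/9077) = (-3 + 2700 + 3780)*(1/9077) = 6477*(1/9077) = 6477/9077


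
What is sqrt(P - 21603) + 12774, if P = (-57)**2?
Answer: 12774 + I*sqrt(18354) ≈ 12774.0 + 135.48*I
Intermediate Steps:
P = 3249
sqrt(P - 21603) + 12774 = sqrt(3249 - 21603) + 12774 = sqrt(-18354) + 12774 = I*sqrt(18354) + 12774 = 12774 + I*sqrt(18354)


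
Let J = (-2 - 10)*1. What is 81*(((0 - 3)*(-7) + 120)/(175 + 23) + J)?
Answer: -20115/22 ≈ -914.32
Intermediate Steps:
J = -12 (J = -12*1 = -12)
81*(((0 - 3)*(-7) + 120)/(175 + 23) + J) = 81*(((0 - 3)*(-7) + 120)/(175 + 23) - 12) = 81*((-3*(-7) + 120)/198 - 12) = 81*((21 + 120)*(1/198) - 12) = 81*(141*(1/198) - 12) = 81*(47/66 - 12) = 81*(-745/66) = -20115/22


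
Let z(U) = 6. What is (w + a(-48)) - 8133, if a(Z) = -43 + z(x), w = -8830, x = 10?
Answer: -17000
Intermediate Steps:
a(Z) = -37 (a(Z) = -43 + 6 = -37)
(w + a(-48)) - 8133 = (-8830 - 37) - 8133 = -8867 - 8133 = -17000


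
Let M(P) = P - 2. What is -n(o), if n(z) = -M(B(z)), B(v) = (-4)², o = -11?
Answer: 14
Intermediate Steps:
B(v) = 16
M(P) = -2 + P
n(z) = -14 (n(z) = -(-2 + 16) = -1*14 = -14)
-n(o) = -1*(-14) = 14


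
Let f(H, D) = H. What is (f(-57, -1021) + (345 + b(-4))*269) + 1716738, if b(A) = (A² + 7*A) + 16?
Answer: 1810562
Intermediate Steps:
b(A) = 16 + A² + 7*A
(f(-57, -1021) + (345 + b(-4))*269) + 1716738 = (-57 + (345 + (16 + (-4)² + 7*(-4)))*269) + 1716738 = (-57 + (345 + (16 + 16 - 28))*269) + 1716738 = (-57 + (345 + 4)*269) + 1716738 = (-57 + 349*269) + 1716738 = (-57 + 93881) + 1716738 = 93824 + 1716738 = 1810562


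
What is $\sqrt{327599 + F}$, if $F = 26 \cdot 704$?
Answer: $\sqrt{345903} \approx 588.13$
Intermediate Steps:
$F = 18304$
$\sqrt{327599 + F} = \sqrt{327599 + 18304} = \sqrt{345903}$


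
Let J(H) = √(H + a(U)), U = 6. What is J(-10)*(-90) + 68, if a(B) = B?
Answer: 68 - 180*I ≈ 68.0 - 180.0*I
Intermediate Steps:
J(H) = √(6 + H) (J(H) = √(H + 6) = √(6 + H))
J(-10)*(-90) + 68 = √(6 - 10)*(-90) + 68 = √(-4)*(-90) + 68 = (2*I)*(-90) + 68 = -180*I + 68 = 68 - 180*I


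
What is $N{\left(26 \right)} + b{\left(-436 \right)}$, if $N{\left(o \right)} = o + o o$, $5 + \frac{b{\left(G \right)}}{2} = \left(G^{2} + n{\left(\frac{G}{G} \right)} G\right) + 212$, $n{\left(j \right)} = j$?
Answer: $380436$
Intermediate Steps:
$b{\left(G \right)} = 414 + 2 G + 2 G^{2}$ ($b{\left(G \right)} = -10 + 2 \left(\left(G^{2} + \frac{G}{G} G\right) + 212\right) = -10 + 2 \left(\left(G^{2} + 1 G\right) + 212\right) = -10 + 2 \left(\left(G^{2} + G\right) + 212\right) = -10 + 2 \left(\left(G + G^{2}\right) + 212\right) = -10 + 2 \left(212 + G + G^{2}\right) = -10 + \left(424 + 2 G + 2 G^{2}\right) = 414 + 2 G + 2 G^{2}$)
$N{\left(o \right)} = o + o^{2}$
$N{\left(26 \right)} + b{\left(-436 \right)} = 26 \left(1 + 26\right) + \left(414 + 2 \left(-436\right) + 2 \left(-436\right)^{2}\right) = 26 \cdot 27 + \left(414 - 872 + 2 \cdot 190096\right) = 702 + \left(414 - 872 + 380192\right) = 702 + 379734 = 380436$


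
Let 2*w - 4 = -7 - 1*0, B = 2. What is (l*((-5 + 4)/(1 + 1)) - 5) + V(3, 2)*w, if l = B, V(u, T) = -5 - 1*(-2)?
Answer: -3/2 ≈ -1.5000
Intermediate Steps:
V(u, T) = -3 (V(u, T) = -5 + 2 = -3)
l = 2
w = -3/2 (w = 2 + (-7 - 1*0)/2 = 2 + (-7 + 0)/2 = 2 + (½)*(-7) = 2 - 7/2 = -3/2 ≈ -1.5000)
(l*((-5 + 4)/(1 + 1)) - 5) + V(3, 2)*w = (2*((-5 + 4)/(1 + 1)) - 5) - 3*(-3/2) = (2*(-1/2) - 5) + 9/2 = (2*(-1*½) - 5) + 9/2 = (2*(-½) - 5) + 9/2 = (-1 - 5) + 9/2 = -6 + 9/2 = -3/2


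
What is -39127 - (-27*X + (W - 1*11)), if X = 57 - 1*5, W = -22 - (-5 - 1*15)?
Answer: -37710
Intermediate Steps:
W = -2 (W = -22 - (-5 - 15) = -22 - 1*(-20) = -22 + 20 = -2)
X = 52 (X = 57 - 5 = 52)
-39127 - (-27*X + (W - 1*11)) = -39127 - (-27*52 + (-2 - 1*11)) = -39127 - (-1404 + (-2 - 11)) = -39127 - (-1404 - 13) = -39127 - 1*(-1417) = -39127 + 1417 = -37710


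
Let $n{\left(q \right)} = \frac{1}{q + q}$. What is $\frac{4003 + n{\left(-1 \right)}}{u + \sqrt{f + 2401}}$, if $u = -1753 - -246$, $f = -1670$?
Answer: $- \frac{12063535}{4540636} - \frac{8005 \sqrt{731}}{4540636} \approx -2.7045$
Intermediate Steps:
$u = -1507$ ($u = -1753 + 246 = -1507$)
$n{\left(q \right)} = \frac{1}{2 q}$
$\frac{4003 + n{\left(-1 \right)}}{u + \sqrt{f + 2401}} = \frac{4003 + \frac{1}{2 \left(-1\right)}}{-1507 + \sqrt{-1670 + 2401}} = \frac{4003 + \frac{1}{2} \left(-1\right)}{-1507 + \sqrt{731}} = \frac{4003 - \frac{1}{2}}{-1507 + \sqrt{731}} = \frac{8005}{2 \left(-1507 + \sqrt{731}\right)}$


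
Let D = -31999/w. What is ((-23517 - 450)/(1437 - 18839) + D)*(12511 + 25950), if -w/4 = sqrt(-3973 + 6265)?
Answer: 921794787/17402 + 1230713539*sqrt(573)/4584 ≈ 6.4797e+6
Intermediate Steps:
w = -8*sqrt(573) (w = -4*sqrt(-3973 + 6265) = -8*sqrt(573) ≈ -191.50)
D = 31999*sqrt(573)/4584 (D = -31999*(-sqrt(573)/4584) = -(-31999)*sqrt(573)/4584 = 31999*sqrt(573)/4584 ≈ 167.10)
((-23517 - 450)/(1437 - 18839) + D)*(12511 + 25950) = ((-23517 - 450)/(1437 - 18839) + 31999*sqrt(573)/4584)*(12511 + 25950) = (-23967/(-17402) + 31999*sqrt(573)/4584)*38461 = (-23967*(-1/17402) + 31999*sqrt(573)/4584)*38461 = (23967/17402 + 31999*sqrt(573)/4584)*38461 = 921794787/17402 + 1230713539*sqrt(573)/4584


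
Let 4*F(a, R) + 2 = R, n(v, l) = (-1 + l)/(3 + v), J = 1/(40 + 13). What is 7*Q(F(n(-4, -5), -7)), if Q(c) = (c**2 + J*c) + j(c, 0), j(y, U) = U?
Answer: 29799/848 ≈ 35.140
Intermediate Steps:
J = 1/53 ≈ 0.018868
n(v, l) = (-1 + l)/(3 + v)
F(a, R) = -1/2 + R/4
Q(c) = c**2 + c/53 (Q(c) = (c**2 + c/53) + 0 = c**2 + c/53)
7*Q(F(n(-4, -5), -7)) = 7*((-1/2 + (1/4)*(-7))*(1/53 + (-1/2 + (1/4)*(-7)))) = 7*((-1/2 - 7/4)*(1/53 + (-1/2 - 7/4))) = 7*(-9*(1/53 - 9/4)/4) = 7*(-9/4*(-473/212)) = 7*(4257/848) = 29799/848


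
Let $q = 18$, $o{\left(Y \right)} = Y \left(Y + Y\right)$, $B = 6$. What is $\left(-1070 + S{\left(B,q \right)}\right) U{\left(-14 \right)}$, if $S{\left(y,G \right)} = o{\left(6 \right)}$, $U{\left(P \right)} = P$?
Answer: $13972$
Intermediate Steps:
$o{\left(Y \right)} = 2 Y^{2}$ ($o{\left(Y \right)} = Y 2 Y = 2 Y^{2}$)
$S{\left(y,G \right)} = 72$ ($S{\left(y,G \right)} = 2 \cdot 6^{2} = 2 \cdot 36 = 72$)
$\left(-1070 + S{\left(B,q \right)}\right) U{\left(-14 \right)} = \left(-1070 + 72\right) \left(-14\right) = \left(-998\right) \left(-14\right) = 13972$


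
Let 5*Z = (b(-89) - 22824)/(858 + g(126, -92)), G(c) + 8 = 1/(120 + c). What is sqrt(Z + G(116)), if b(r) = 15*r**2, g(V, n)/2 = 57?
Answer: sqrt(82864615)/2655 ≈ 3.4286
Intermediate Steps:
g(V, n) = 114 (g(V, n) = 2*57 = 114)
G(c) = -8 + 1/(120 + c)
Z = 31997/1620 (Z = ((15*(-89)**2 - 22824)/(858 + 114))/5 = ((15*7921 - 22824)/972)/5 = ((118815 - 22824)*(1/972))/5 = (95991*(1/972))/5 = (1/5)*(31997/324) = 31997/1620 ≈ 19.751)
sqrt(Z + G(116)) = sqrt(31997/1620 + (-959 - 8*116)/(120 + 116)) = sqrt(31997/1620 + (-959 - 928)/236) = sqrt(31997/1620 + (1/236)*(-1887)) = sqrt(31997/1620 - 1887/236) = sqrt(280897/23895) = sqrt(82864615)/2655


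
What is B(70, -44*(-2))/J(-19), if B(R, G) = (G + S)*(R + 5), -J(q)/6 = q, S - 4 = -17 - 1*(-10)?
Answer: 2125/38 ≈ 55.921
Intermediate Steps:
S = -3 (S = 4 + (-17 - 1*(-10)) = 4 + (-17 + 10) = 4 - 7 = -3)
J(q) = -6*q
B(R, G) = (-3 + G)*(5 + R) (B(R, G) = (G - 3)*(R + 5) = (-3 + G)*(5 + R))
B(70, -44*(-2))/J(-19) = (-15 - 3*70 + 5*(-44*(-2)) - 44*(-2)*70)/((-6*(-19))) = (-15 - 210 + 5*88 + 88*70)/114 = (-15 - 210 + 440 + 6160)*(1/114) = 6375*(1/114) = 2125/38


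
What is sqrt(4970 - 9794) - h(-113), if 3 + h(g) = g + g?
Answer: 229 + 6*I*sqrt(134) ≈ 229.0 + 69.455*I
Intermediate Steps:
h(g) = -3 + 2*g (h(g) = -3 + (g + g) = -3 + 2*g)
sqrt(4970 - 9794) - h(-113) = sqrt(4970 - 9794) - (-3 + 2*(-113)) = sqrt(-4824) - (-3 - 226) = 6*I*sqrt(134) - 1*(-229) = 6*I*sqrt(134) + 229 = 229 + 6*I*sqrt(134)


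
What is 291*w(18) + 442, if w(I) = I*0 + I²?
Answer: 94726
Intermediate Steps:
w(I) = I² (w(I) = 0 + I² = I²)
291*w(18) + 442 = 291*18² + 442 = 291*324 + 442 = 94284 + 442 = 94726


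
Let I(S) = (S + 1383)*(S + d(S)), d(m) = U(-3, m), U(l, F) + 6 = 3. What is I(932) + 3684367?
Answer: 5835002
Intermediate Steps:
U(l, F) = -3 (U(l, F) = -6 + 3 = -3)
d(m) = -3
I(S) = (-3 + S)*(1383 + S) (I(S) = (S + 1383)*(S - 3) = (1383 + S)*(-3 + S) = (-3 + S)*(1383 + S))
I(932) + 3684367 = (-4149 + 932**2 + 1380*932) + 3684367 = (-4149 + 868624 + 1286160) + 3684367 = 2150635 + 3684367 = 5835002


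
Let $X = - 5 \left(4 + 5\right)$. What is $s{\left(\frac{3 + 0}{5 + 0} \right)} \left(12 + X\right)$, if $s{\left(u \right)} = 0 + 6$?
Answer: $-198$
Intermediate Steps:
$s{\left(u \right)} = 6$
$X = -45$ ($X = \left(-5\right) 9 = -45$)
$s{\left(\frac{3 + 0}{5 + 0} \right)} \left(12 + X\right) = 6 \left(12 - 45\right) = 6 \left(-33\right) = -198$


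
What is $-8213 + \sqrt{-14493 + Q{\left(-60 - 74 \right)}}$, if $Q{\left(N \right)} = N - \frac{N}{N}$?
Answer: $-8213 + 2 i \sqrt{3657} \approx -8213.0 + 120.95 i$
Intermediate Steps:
$Q{\left(N \right)} = -1 + N$ ($Q{\left(N \right)} = N - 1 = -1 + N$)
$-8213 + \sqrt{-14493 + Q{\left(-60 - 74 \right)}} = -8213 + \sqrt{-14493 - 135} = -8213 + \sqrt{-14628} = -8213 + 2 i \sqrt{3657}$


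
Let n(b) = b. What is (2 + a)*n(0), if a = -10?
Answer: 0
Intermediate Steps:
(2 + a)*n(0) = (2 - 10)*0 = -8*0 = 0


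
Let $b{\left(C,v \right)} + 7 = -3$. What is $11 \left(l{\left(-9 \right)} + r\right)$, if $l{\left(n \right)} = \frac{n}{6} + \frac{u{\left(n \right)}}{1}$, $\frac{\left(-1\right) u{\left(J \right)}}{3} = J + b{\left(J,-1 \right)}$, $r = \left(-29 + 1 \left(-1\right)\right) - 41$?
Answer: $- \frac{341}{2} \approx -170.5$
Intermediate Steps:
$b{\left(C,v \right)} = -10$ ($b{\left(C,v \right)} = -7 - 3 = -10$)
$r = -71$ ($r = \left(-29 - 1\right) - 41 = -30 - 41 = -71$)
$u{\left(J \right)} = 30 - 3 J$ ($u{\left(J \right)} = - 3 \left(J - 10\right) = - 3 \left(-10 + J\right) = 30 - 3 J$)
$l{\left(n \right)} = 30 - \frac{17 n}{6}$ ($l{\left(n \right)} = \frac{n}{6} + \frac{30 - 3 n}{1} = n \frac{1}{6} + \left(30 - 3 n\right) 1 = \frac{n}{6} - \left(-30 + 3 n\right) = 30 - \frac{17 n}{6}$)
$11 \left(l{\left(-9 \right)} + r\right) = 11 \left(\left(30 - - \frac{51}{2}\right) - 71\right) = 11 \left(\left(30 + \frac{51}{2}\right) - 71\right) = 11 \left(\frac{111}{2} - 71\right) = 11 \left(- \frac{31}{2}\right) = - \frac{341}{2}$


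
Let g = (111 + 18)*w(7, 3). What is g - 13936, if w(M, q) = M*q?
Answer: -11227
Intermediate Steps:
g = 2709 (g = (111 + 18)*(7*3) = 129*21 = 2709)
g - 13936 = 2709 - 13936 = -11227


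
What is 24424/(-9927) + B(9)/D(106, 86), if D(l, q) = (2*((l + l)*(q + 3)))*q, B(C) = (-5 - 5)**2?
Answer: -19815529201/8054013348 ≈ -2.4603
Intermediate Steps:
B(C) = 100 (B(C) = (-10)**2 = 100)
D(l, q) = 4*l*q*(3 + q) (D(l, q) = (2*((2*l)*(3 + q)))*q = (2*(2*l*(3 + q)))*q = (4*l*(3 + q))*q = 4*l*q*(3 + q))
24424/(-9927) + B(9)/D(106, 86) = 24424/(-9927) + 100/((4*106*86*(3 + 86))) = 24424*(-1/9927) + 100/((4*106*86*89)) = -24424/9927 + 100/3245296 = -24424/9927 + 100*(1/3245296) = -24424/9927 + 25/811324 = -19815529201/8054013348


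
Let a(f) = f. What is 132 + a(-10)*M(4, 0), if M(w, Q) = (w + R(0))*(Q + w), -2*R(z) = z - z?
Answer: -28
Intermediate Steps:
R(z) = 0 (R(z) = -(z - z)/2 = -½*0 = 0)
M(w, Q) = w*(Q + w) (M(w, Q) = (w + 0)*(Q + w) = w*(Q + w))
132 + a(-10)*M(4, 0) = 132 - 40*(0 + 4) = 132 - 40*4 = 132 - 10*16 = 132 - 160 = -28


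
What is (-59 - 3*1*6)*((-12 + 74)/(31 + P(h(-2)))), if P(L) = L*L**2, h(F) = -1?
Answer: -2387/15 ≈ -159.13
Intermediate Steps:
P(L) = L**3
(-59 - 3*1*6)*((-12 + 74)/(31 + P(h(-2)))) = (-59 - 3*1*6)*((-12 + 74)/(31 + (-1)**3)) = (-59 - 3*6)*(62/(31 - 1)) = (-59 - 18)*(62/30) = -4774/30 = -77*31/15 = -2387/15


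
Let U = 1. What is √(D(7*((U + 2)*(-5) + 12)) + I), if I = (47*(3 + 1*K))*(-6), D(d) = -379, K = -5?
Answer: √185 ≈ 13.601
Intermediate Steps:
I = 564 (I = (47*(3 + 1*(-5)))*(-6) = (47*(3 - 5))*(-6) = (47*(-2))*(-6) = -94*(-6) = 564)
√(D(7*((U + 2)*(-5) + 12)) + I) = √(-379 + 564) = √185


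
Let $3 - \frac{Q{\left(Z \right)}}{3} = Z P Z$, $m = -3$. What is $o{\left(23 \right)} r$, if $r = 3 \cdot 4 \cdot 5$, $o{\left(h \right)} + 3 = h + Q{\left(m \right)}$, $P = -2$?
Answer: $4980$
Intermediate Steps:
$Q{\left(Z \right)} = 9 + 6 Z^{2}$ ($Q{\left(Z \right)} = 9 - 3 Z \left(-2\right) Z = 9 - 3 - 2 Z Z = 9 - 3 \left(- 2 Z^{2}\right) = 9 + 6 Z^{2}$)
$o{\left(h \right)} = 60 + h$ ($o{\left(h \right)} = -3 + \left(h + \left(9 + 6 \left(-3\right)^{2}\right)\right) = -3 + \left(h + \left(9 + 6 \cdot 9\right)\right) = -3 + \left(h + \left(9 + 54\right)\right) = -3 + \left(h + 63\right) = -3 + \left(63 + h\right) = 60 + h$)
$r = 60$ ($r = 12 \cdot 5 = 60$)
$o{\left(23 \right)} r = \left(60 + 23\right) 60 = 83 \cdot 60 = 4980$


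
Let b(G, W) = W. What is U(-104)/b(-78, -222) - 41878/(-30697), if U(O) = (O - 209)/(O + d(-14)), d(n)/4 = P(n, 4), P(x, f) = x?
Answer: 1477898399/1090357440 ≈ 1.3554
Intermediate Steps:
d(n) = 4*n
U(O) = (-209 + O)/(-56 + O) (U(O) = (O - 209)/(O + 4*(-14)) = (-209 + O)/(O - 56) = (-209 + O)/(-56 + O))
U(-104)/b(-78, -222) - 41878/(-30697) = ((-209 - 104)/(-56 - 104))/(-222) - 41878/(-30697) = (-313/(-160))*(-1/222) - 41878*(-1/30697) = -1/160*(-313)*(-1/222) + 41878/30697 = (313/160)*(-1/222) + 41878/30697 = -313/35520 + 41878/30697 = 1477898399/1090357440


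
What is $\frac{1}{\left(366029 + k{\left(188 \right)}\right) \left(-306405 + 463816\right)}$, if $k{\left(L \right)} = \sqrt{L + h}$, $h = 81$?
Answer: $\frac{366029}{21089489526747092} - \frac{\sqrt{269}}{21089489526747092} \approx 1.7355 \cdot 10^{-11}$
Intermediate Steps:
$k{\left(L \right)} = \sqrt{81 + L}$ ($k{\left(L \right)} = \sqrt{L + 81} = \sqrt{81 + L}$)
$\frac{1}{\left(366029 + k{\left(188 \right)}\right) \left(-306405 + 463816\right)} = \frac{1}{\left(366029 + \sqrt{81 + 188}\right) \left(-306405 + 463816\right)} = \frac{1}{\left(366029 + \sqrt{269}\right) 157411} = \frac{1}{57616990919 + 157411 \sqrt{269}}$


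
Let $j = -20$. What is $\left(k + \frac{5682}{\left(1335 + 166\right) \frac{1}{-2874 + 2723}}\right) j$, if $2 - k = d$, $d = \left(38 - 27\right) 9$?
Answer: $\frac{20071580}{1501} \approx 13372.0$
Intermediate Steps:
$d = 99$ ($d = 11 \cdot 9 = 99$)
$k = -97$ ($k = 2 - 99 = -97$)
$\left(k + \frac{5682}{\left(1335 + 166\right) \frac{1}{-2874 + 2723}}\right) j = \left(-97 + \frac{5682}{\left(1335 + 166\right) \frac{1}{-2874 + 2723}}\right) \left(-20\right) = \left(-97 + \frac{5682}{1501 \frac{1}{-151}}\right) \left(-20\right) = \left(-97 + \frac{5682}{1501 \left(- \frac{1}{151}\right)}\right) \left(-20\right) = \left(-97 + \frac{5682}{- \frac{1501}{151}}\right) \left(-20\right) = \left(-97 + 5682 \left(- \frac{151}{1501}\right)\right) \left(-20\right) = \left(-97 - \frac{857982}{1501}\right) \left(-20\right) = \left(- \frac{1003579}{1501}\right) \left(-20\right) = \frac{20071580}{1501}$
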